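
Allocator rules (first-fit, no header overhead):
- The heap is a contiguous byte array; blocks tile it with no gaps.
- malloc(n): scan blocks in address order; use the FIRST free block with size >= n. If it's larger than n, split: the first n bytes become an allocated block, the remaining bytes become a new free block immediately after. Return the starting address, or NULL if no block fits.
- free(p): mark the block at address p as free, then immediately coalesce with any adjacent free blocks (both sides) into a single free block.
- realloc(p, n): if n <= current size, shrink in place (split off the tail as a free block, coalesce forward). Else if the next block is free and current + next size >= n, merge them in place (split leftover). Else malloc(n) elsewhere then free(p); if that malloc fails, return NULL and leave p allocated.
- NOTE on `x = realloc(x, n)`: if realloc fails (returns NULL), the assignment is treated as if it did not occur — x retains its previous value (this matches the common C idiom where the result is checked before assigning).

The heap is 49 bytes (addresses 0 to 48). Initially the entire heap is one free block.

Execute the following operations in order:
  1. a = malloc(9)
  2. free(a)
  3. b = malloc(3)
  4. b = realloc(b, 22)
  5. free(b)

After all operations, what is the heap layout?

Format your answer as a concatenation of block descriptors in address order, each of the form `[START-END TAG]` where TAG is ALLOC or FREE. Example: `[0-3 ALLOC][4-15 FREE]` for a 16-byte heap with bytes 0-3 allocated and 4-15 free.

Op 1: a = malloc(9) -> a = 0; heap: [0-8 ALLOC][9-48 FREE]
Op 2: free(a) -> (freed a); heap: [0-48 FREE]
Op 3: b = malloc(3) -> b = 0; heap: [0-2 ALLOC][3-48 FREE]
Op 4: b = realloc(b, 22) -> b = 0; heap: [0-21 ALLOC][22-48 FREE]
Op 5: free(b) -> (freed b); heap: [0-48 FREE]

Answer: [0-48 FREE]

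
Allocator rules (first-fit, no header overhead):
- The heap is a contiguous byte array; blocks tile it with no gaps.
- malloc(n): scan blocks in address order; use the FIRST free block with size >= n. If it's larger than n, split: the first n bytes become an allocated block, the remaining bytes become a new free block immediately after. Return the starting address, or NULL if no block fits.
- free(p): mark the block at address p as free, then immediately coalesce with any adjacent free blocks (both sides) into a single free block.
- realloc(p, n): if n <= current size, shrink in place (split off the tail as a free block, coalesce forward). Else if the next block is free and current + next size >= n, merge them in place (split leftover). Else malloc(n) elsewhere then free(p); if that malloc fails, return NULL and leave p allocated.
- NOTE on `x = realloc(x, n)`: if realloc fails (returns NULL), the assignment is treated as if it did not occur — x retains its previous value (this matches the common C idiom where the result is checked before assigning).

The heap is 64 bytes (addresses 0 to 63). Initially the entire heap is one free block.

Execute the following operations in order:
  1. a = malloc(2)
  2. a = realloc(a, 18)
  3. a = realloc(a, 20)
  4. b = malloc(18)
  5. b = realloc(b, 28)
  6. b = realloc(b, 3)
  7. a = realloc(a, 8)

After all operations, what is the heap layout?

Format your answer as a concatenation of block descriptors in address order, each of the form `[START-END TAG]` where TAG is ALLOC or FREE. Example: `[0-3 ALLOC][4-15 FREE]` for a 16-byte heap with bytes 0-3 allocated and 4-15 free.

Answer: [0-7 ALLOC][8-19 FREE][20-22 ALLOC][23-63 FREE]

Derivation:
Op 1: a = malloc(2) -> a = 0; heap: [0-1 ALLOC][2-63 FREE]
Op 2: a = realloc(a, 18) -> a = 0; heap: [0-17 ALLOC][18-63 FREE]
Op 3: a = realloc(a, 20) -> a = 0; heap: [0-19 ALLOC][20-63 FREE]
Op 4: b = malloc(18) -> b = 20; heap: [0-19 ALLOC][20-37 ALLOC][38-63 FREE]
Op 5: b = realloc(b, 28) -> b = 20; heap: [0-19 ALLOC][20-47 ALLOC][48-63 FREE]
Op 6: b = realloc(b, 3) -> b = 20; heap: [0-19 ALLOC][20-22 ALLOC][23-63 FREE]
Op 7: a = realloc(a, 8) -> a = 0; heap: [0-7 ALLOC][8-19 FREE][20-22 ALLOC][23-63 FREE]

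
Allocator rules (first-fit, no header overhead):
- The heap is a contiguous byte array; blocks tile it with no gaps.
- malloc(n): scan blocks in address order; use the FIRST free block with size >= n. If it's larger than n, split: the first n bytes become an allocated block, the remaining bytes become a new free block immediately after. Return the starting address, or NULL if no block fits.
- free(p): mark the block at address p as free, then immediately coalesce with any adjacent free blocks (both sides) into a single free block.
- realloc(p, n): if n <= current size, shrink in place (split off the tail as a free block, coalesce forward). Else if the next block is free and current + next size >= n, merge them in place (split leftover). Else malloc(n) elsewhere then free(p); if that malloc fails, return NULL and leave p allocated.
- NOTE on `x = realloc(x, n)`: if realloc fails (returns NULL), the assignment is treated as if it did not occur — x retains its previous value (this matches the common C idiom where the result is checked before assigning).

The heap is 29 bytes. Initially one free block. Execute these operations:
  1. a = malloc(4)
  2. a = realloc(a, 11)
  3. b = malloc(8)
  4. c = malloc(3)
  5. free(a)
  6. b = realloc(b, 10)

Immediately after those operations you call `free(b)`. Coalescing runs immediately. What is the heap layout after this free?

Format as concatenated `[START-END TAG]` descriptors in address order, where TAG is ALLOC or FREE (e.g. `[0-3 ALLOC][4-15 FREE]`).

Answer: [0-18 FREE][19-21 ALLOC][22-28 FREE]

Derivation:
Op 1: a = malloc(4) -> a = 0; heap: [0-3 ALLOC][4-28 FREE]
Op 2: a = realloc(a, 11) -> a = 0; heap: [0-10 ALLOC][11-28 FREE]
Op 3: b = malloc(8) -> b = 11; heap: [0-10 ALLOC][11-18 ALLOC][19-28 FREE]
Op 4: c = malloc(3) -> c = 19; heap: [0-10 ALLOC][11-18 ALLOC][19-21 ALLOC][22-28 FREE]
Op 5: free(a) -> (freed a); heap: [0-10 FREE][11-18 ALLOC][19-21 ALLOC][22-28 FREE]
Op 6: b = realloc(b, 10) -> b = 0; heap: [0-9 ALLOC][10-18 FREE][19-21 ALLOC][22-28 FREE]
free(b): b = 0 -> block [0-9 ALLOC]; mark free, coalesce with adjacent free neighbors -> [0-18 FREE][19-21 ALLOC][22-28 FREE]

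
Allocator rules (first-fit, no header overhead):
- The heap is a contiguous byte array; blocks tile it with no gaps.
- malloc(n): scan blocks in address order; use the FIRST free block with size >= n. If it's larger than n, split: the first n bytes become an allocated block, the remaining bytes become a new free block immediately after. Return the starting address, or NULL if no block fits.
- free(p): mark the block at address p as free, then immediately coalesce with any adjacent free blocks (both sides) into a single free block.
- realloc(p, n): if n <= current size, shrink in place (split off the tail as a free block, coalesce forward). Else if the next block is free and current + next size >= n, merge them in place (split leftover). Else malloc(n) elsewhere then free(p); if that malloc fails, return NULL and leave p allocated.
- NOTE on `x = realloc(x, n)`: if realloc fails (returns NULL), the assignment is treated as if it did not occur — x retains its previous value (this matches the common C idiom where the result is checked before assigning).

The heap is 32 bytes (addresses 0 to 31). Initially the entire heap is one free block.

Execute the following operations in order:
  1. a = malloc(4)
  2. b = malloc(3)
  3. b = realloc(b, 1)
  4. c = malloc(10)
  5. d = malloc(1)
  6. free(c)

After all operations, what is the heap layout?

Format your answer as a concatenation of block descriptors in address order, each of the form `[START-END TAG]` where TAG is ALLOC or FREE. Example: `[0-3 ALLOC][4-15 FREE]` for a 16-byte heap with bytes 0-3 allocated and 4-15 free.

Op 1: a = malloc(4) -> a = 0; heap: [0-3 ALLOC][4-31 FREE]
Op 2: b = malloc(3) -> b = 4; heap: [0-3 ALLOC][4-6 ALLOC][7-31 FREE]
Op 3: b = realloc(b, 1) -> b = 4; heap: [0-3 ALLOC][4-4 ALLOC][5-31 FREE]
Op 4: c = malloc(10) -> c = 5; heap: [0-3 ALLOC][4-4 ALLOC][5-14 ALLOC][15-31 FREE]
Op 5: d = malloc(1) -> d = 15; heap: [0-3 ALLOC][4-4 ALLOC][5-14 ALLOC][15-15 ALLOC][16-31 FREE]
Op 6: free(c) -> (freed c); heap: [0-3 ALLOC][4-4 ALLOC][5-14 FREE][15-15 ALLOC][16-31 FREE]

Answer: [0-3 ALLOC][4-4 ALLOC][5-14 FREE][15-15 ALLOC][16-31 FREE]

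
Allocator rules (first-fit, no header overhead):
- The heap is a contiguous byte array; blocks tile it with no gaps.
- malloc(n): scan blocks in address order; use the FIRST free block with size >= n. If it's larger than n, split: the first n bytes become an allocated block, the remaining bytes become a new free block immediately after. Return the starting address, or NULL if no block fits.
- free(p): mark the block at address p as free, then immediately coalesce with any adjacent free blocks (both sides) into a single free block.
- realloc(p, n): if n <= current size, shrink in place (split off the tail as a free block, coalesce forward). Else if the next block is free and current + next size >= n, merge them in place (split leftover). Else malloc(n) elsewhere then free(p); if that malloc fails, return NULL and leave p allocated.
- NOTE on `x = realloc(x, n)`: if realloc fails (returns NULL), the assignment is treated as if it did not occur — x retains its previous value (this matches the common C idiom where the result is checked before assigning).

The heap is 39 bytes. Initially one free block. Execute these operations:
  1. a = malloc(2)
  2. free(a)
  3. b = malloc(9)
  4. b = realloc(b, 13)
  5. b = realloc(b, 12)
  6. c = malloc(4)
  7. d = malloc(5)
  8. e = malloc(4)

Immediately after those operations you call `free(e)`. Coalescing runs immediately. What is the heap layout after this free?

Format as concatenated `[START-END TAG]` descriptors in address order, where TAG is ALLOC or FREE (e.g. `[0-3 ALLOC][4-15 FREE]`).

Answer: [0-11 ALLOC][12-15 ALLOC][16-20 ALLOC][21-38 FREE]

Derivation:
Op 1: a = malloc(2) -> a = 0; heap: [0-1 ALLOC][2-38 FREE]
Op 2: free(a) -> (freed a); heap: [0-38 FREE]
Op 3: b = malloc(9) -> b = 0; heap: [0-8 ALLOC][9-38 FREE]
Op 4: b = realloc(b, 13) -> b = 0; heap: [0-12 ALLOC][13-38 FREE]
Op 5: b = realloc(b, 12) -> b = 0; heap: [0-11 ALLOC][12-38 FREE]
Op 6: c = malloc(4) -> c = 12; heap: [0-11 ALLOC][12-15 ALLOC][16-38 FREE]
Op 7: d = malloc(5) -> d = 16; heap: [0-11 ALLOC][12-15 ALLOC][16-20 ALLOC][21-38 FREE]
Op 8: e = malloc(4) -> e = 21; heap: [0-11 ALLOC][12-15 ALLOC][16-20 ALLOC][21-24 ALLOC][25-38 FREE]
free(e): e = 21 -> block [21-24 ALLOC]; mark free, coalesce with adjacent free neighbors -> [0-11 ALLOC][12-15 ALLOC][16-20 ALLOC][21-38 FREE]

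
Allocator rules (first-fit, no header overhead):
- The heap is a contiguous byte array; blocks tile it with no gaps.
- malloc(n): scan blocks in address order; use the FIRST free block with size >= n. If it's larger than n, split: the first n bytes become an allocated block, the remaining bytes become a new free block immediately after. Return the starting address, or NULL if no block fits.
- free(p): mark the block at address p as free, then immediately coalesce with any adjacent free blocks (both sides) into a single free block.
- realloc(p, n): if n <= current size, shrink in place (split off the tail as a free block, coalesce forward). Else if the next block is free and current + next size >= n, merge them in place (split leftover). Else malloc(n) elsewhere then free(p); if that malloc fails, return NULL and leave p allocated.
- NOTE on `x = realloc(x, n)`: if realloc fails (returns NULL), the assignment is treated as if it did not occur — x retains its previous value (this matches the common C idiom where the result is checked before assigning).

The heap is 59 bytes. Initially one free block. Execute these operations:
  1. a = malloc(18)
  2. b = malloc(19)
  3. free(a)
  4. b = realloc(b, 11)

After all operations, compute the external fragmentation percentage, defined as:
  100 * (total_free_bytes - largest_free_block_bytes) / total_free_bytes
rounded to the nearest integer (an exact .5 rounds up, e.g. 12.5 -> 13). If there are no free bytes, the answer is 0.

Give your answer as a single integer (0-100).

Op 1: a = malloc(18) -> a = 0; heap: [0-17 ALLOC][18-58 FREE]
Op 2: b = malloc(19) -> b = 18; heap: [0-17 ALLOC][18-36 ALLOC][37-58 FREE]
Op 3: free(a) -> (freed a); heap: [0-17 FREE][18-36 ALLOC][37-58 FREE]
Op 4: b = realloc(b, 11) -> b = 18; heap: [0-17 FREE][18-28 ALLOC][29-58 FREE]
Free blocks: [18 30] total_free=48 largest=30 -> 100*(48-30)/48 = 1800/48 = 37.5 -> rounds to 38

Answer: 38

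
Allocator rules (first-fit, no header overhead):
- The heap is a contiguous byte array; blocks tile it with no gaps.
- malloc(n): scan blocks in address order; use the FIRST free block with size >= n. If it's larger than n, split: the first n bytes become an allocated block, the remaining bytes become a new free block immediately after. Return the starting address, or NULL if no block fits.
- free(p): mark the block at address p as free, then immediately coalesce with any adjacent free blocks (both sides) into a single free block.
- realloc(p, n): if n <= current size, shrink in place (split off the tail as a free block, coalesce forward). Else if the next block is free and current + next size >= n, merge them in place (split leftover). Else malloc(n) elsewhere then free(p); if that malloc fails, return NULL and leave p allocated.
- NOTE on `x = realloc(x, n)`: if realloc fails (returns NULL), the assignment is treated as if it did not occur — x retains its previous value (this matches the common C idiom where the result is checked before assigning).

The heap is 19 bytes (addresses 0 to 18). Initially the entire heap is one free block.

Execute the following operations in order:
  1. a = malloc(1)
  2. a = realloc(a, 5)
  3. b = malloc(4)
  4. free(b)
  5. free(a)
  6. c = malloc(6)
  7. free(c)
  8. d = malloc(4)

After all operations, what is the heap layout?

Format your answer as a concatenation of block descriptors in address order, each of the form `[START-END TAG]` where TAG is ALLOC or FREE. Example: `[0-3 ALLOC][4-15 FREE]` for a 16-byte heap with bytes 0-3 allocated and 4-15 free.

Op 1: a = malloc(1) -> a = 0; heap: [0-0 ALLOC][1-18 FREE]
Op 2: a = realloc(a, 5) -> a = 0; heap: [0-4 ALLOC][5-18 FREE]
Op 3: b = malloc(4) -> b = 5; heap: [0-4 ALLOC][5-8 ALLOC][9-18 FREE]
Op 4: free(b) -> (freed b); heap: [0-4 ALLOC][5-18 FREE]
Op 5: free(a) -> (freed a); heap: [0-18 FREE]
Op 6: c = malloc(6) -> c = 0; heap: [0-5 ALLOC][6-18 FREE]
Op 7: free(c) -> (freed c); heap: [0-18 FREE]
Op 8: d = malloc(4) -> d = 0; heap: [0-3 ALLOC][4-18 FREE]

Answer: [0-3 ALLOC][4-18 FREE]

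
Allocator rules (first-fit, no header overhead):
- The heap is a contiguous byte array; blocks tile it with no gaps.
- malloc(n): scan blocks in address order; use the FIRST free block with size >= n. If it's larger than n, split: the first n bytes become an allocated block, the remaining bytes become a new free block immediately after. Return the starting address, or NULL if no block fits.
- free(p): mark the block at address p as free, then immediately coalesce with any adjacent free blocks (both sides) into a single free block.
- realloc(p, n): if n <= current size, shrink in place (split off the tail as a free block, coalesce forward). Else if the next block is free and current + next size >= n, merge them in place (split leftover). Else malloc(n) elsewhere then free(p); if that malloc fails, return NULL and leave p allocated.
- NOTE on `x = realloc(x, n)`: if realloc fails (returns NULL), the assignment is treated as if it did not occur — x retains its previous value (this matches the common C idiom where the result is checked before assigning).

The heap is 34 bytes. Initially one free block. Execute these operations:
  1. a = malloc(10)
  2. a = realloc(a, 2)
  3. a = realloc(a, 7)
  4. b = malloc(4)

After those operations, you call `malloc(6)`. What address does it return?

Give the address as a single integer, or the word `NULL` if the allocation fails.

Op 1: a = malloc(10) -> a = 0; heap: [0-9 ALLOC][10-33 FREE]
Op 2: a = realloc(a, 2) -> a = 0; heap: [0-1 ALLOC][2-33 FREE]
Op 3: a = realloc(a, 7) -> a = 0; heap: [0-6 ALLOC][7-33 FREE]
Op 4: b = malloc(4) -> b = 7; heap: [0-6 ALLOC][7-10 ALLOC][11-33 FREE]
malloc(6): first-fit scan over [0-6 ALLOC][7-10 ALLOC][11-33 FREE] -> 11

Answer: 11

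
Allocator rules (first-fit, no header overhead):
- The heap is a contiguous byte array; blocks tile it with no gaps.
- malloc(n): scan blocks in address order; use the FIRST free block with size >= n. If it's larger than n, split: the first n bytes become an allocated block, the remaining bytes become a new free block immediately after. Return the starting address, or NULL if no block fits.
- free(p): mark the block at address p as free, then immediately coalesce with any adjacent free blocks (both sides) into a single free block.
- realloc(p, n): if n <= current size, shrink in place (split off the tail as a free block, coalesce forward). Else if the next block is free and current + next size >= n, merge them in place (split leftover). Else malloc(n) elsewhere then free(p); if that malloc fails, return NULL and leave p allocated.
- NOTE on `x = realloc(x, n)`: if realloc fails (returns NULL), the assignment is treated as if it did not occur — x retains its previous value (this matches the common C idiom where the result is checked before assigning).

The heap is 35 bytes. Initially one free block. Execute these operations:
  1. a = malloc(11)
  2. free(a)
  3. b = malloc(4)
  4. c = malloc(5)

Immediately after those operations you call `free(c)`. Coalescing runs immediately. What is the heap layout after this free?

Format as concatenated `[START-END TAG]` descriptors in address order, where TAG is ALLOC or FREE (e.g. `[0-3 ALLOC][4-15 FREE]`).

Op 1: a = malloc(11) -> a = 0; heap: [0-10 ALLOC][11-34 FREE]
Op 2: free(a) -> (freed a); heap: [0-34 FREE]
Op 3: b = malloc(4) -> b = 0; heap: [0-3 ALLOC][4-34 FREE]
Op 4: c = malloc(5) -> c = 4; heap: [0-3 ALLOC][4-8 ALLOC][9-34 FREE]
free(c): c = 4 -> block [4-8 ALLOC]; mark free, coalesce with adjacent free neighbors -> [0-3 ALLOC][4-34 FREE]

Answer: [0-3 ALLOC][4-34 FREE]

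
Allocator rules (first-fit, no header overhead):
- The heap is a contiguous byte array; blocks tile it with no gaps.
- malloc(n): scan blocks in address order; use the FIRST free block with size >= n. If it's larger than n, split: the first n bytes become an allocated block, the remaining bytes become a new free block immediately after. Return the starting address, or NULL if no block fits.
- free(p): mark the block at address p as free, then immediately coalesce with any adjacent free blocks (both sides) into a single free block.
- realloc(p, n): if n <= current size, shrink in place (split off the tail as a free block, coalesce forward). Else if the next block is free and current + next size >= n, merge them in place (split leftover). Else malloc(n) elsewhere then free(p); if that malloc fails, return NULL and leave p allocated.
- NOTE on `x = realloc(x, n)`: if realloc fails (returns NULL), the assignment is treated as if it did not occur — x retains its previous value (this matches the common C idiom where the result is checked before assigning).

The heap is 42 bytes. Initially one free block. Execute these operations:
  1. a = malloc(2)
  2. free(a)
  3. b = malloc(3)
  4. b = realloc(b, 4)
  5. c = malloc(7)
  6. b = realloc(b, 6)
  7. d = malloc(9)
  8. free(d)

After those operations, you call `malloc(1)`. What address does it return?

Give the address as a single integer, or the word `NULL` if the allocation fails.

Answer: 0

Derivation:
Op 1: a = malloc(2) -> a = 0; heap: [0-1 ALLOC][2-41 FREE]
Op 2: free(a) -> (freed a); heap: [0-41 FREE]
Op 3: b = malloc(3) -> b = 0; heap: [0-2 ALLOC][3-41 FREE]
Op 4: b = realloc(b, 4) -> b = 0; heap: [0-3 ALLOC][4-41 FREE]
Op 5: c = malloc(7) -> c = 4; heap: [0-3 ALLOC][4-10 ALLOC][11-41 FREE]
Op 6: b = realloc(b, 6) -> b = 11; heap: [0-3 FREE][4-10 ALLOC][11-16 ALLOC][17-41 FREE]
Op 7: d = malloc(9) -> d = 17; heap: [0-3 FREE][4-10 ALLOC][11-16 ALLOC][17-25 ALLOC][26-41 FREE]
Op 8: free(d) -> (freed d); heap: [0-3 FREE][4-10 ALLOC][11-16 ALLOC][17-41 FREE]
malloc(1): first-fit scan over [0-3 FREE][4-10 ALLOC][11-16 ALLOC][17-41 FREE] -> 0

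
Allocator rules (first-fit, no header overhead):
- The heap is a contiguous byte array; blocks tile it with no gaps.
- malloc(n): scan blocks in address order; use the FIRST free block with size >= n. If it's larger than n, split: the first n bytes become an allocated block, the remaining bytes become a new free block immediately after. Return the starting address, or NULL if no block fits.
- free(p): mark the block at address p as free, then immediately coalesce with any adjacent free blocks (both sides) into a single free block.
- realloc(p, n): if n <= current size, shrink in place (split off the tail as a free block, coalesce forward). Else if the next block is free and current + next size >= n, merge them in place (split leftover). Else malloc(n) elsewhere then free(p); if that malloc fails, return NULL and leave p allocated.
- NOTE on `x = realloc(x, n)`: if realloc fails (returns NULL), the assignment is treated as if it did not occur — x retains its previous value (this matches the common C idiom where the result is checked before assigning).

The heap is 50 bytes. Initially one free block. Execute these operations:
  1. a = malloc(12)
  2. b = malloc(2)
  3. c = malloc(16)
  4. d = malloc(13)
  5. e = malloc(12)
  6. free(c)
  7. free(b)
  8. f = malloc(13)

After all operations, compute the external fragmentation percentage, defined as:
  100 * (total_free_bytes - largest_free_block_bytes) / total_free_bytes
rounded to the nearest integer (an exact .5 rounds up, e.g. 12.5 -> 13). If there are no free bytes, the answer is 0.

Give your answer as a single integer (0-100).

Op 1: a = malloc(12) -> a = 0; heap: [0-11 ALLOC][12-49 FREE]
Op 2: b = malloc(2) -> b = 12; heap: [0-11 ALLOC][12-13 ALLOC][14-49 FREE]
Op 3: c = malloc(16) -> c = 14; heap: [0-11 ALLOC][12-13 ALLOC][14-29 ALLOC][30-49 FREE]
Op 4: d = malloc(13) -> d = 30; heap: [0-11 ALLOC][12-13 ALLOC][14-29 ALLOC][30-42 ALLOC][43-49 FREE]
Op 5: e = malloc(12) -> e = NULL; heap: [0-11 ALLOC][12-13 ALLOC][14-29 ALLOC][30-42 ALLOC][43-49 FREE]
Op 6: free(c) -> (freed c); heap: [0-11 ALLOC][12-13 ALLOC][14-29 FREE][30-42 ALLOC][43-49 FREE]
Op 7: free(b) -> (freed b); heap: [0-11 ALLOC][12-29 FREE][30-42 ALLOC][43-49 FREE]
Op 8: f = malloc(13) -> f = 12; heap: [0-11 ALLOC][12-24 ALLOC][25-29 FREE][30-42 ALLOC][43-49 FREE]
Free blocks: [5 7] total_free=12 largest=7 -> 100*(12-7)/12 = 500/12 ≈ 41.667 -> rounds to 42

Answer: 42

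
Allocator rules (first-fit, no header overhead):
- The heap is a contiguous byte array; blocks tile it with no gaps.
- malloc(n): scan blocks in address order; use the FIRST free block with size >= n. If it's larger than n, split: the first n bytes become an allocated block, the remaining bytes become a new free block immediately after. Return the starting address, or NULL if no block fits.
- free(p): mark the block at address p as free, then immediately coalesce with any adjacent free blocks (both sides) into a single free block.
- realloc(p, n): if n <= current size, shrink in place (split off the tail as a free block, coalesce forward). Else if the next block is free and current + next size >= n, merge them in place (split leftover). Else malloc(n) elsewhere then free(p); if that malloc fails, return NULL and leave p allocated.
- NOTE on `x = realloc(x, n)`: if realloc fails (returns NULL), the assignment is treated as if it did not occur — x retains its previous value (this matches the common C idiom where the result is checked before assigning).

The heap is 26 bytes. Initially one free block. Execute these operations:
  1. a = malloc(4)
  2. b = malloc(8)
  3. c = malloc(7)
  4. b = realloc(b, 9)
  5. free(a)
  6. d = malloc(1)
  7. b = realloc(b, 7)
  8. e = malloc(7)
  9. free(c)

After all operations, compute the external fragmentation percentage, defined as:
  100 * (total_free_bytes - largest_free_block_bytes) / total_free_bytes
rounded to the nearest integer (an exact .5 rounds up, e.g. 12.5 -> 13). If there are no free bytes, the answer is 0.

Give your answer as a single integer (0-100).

Op 1: a = malloc(4) -> a = 0; heap: [0-3 ALLOC][4-25 FREE]
Op 2: b = malloc(8) -> b = 4; heap: [0-3 ALLOC][4-11 ALLOC][12-25 FREE]
Op 3: c = malloc(7) -> c = 12; heap: [0-3 ALLOC][4-11 ALLOC][12-18 ALLOC][19-25 FREE]
Op 4: b = realloc(b, 9) -> NULL (b unchanged); heap: [0-3 ALLOC][4-11 ALLOC][12-18 ALLOC][19-25 FREE]
Op 5: free(a) -> (freed a); heap: [0-3 FREE][4-11 ALLOC][12-18 ALLOC][19-25 FREE]
Op 6: d = malloc(1) -> d = 0; heap: [0-0 ALLOC][1-3 FREE][4-11 ALLOC][12-18 ALLOC][19-25 FREE]
Op 7: b = realloc(b, 7) -> b = 4; heap: [0-0 ALLOC][1-3 FREE][4-10 ALLOC][11-11 FREE][12-18 ALLOC][19-25 FREE]
Op 8: e = malloc(7) -> e = 19; heap: [0-0 ALLOC][1-3 FREE][4-10 ALLOC][11-11 FREE][12-18 ALLOC][19-25 ALLOC]
Op 9: free(c) -> (freed c); heap: [0-0 ALLOC][1-3 FREE][4-10 ALLOC][11-18 FREE][19-25 ALLOC]
Free blocks: [3 8] total_free=11 largest=8 -> 100*(11-8)/11 = 300/11 ≈ 27.273 -> rounds to 27

Answer: 27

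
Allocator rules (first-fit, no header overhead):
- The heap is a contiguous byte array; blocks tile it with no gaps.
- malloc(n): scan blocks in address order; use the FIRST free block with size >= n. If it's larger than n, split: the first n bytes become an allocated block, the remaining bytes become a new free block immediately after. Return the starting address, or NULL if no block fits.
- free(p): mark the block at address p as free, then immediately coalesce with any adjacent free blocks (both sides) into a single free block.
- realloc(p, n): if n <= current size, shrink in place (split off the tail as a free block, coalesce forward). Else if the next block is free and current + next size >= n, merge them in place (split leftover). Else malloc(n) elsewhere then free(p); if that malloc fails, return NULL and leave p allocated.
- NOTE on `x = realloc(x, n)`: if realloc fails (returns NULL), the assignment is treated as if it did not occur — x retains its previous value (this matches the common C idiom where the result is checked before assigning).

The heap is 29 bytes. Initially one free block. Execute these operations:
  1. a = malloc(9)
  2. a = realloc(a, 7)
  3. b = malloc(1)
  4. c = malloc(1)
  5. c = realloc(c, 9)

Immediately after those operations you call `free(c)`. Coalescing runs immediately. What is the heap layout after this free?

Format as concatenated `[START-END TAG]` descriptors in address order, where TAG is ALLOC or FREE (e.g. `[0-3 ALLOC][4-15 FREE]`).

Op 1: a = malloc(9) -> a = 0; heap: [0-8 ALLOC][9-28 FREE]
Op 2: a = realloc(a, 7) -> a = 0; heap: [0-6 ALLOC][7-28 FREE]
Op 3: b = malloc(1) -> b = 7; heap: [0-6 ALLOC][7-7 ALLOC][8-28 FREE]
Op 4: c = malloc(1) -> c = 8; heap: [0-6 ALLOC][7-7 ALLOC][8-8 ALLOC][9-28 FREE]
Op 5: c = realloc(c, 9) -> c = 8; heap: [0-6 ALLOC][7-7 ALLOC][8-16 ALLOC][17-28 FREE]
free(c): c = 8 -> block [8-16 ALLOC]; mark free, coalesce with adjacent free neighbors -> [0-6 ALLOC][7-7 ALLOC][8-28 FREE]

Answer: [0-6 ALLOC][7-7 ALLOC][8-28 FREE]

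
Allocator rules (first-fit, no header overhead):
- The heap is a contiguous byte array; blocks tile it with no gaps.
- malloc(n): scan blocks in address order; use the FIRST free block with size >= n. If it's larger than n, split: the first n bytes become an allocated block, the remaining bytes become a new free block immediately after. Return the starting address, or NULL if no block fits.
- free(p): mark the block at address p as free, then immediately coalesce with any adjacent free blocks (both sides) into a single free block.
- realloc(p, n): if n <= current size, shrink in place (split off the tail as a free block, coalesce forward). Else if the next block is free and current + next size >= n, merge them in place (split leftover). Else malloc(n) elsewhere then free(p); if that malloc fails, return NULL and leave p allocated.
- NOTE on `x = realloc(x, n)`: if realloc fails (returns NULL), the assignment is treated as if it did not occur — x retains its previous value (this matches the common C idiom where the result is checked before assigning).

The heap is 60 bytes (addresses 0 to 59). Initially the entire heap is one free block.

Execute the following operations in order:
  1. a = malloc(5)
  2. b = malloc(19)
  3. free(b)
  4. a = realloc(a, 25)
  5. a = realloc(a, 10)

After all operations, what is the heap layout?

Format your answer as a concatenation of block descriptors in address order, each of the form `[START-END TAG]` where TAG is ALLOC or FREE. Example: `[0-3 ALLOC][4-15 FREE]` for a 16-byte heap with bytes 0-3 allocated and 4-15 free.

Op 1: a = malloc(5) -> a = 0; heap: [0-4 ALLOC][5-59 FREE]
Op 2: b = malloc(19) -> b = 5; heap: [0-4 ALLOC][5-23 ALLOC][24-59 FREE]
Op 3: free(b) -> (freed b); heap: [0-4 ALLOC][5-59 FREE]
Op 4: a = realloc(a, 25) -> a = 0; heap: [0-24 ALLOC][25-59 FREE]
Op 5: a = realloc(a, 10) -> a = 0; heap: [0-9 ALLOC][10-59 FREE]

Answer: [0-9 ALLOC][10-59 FREE]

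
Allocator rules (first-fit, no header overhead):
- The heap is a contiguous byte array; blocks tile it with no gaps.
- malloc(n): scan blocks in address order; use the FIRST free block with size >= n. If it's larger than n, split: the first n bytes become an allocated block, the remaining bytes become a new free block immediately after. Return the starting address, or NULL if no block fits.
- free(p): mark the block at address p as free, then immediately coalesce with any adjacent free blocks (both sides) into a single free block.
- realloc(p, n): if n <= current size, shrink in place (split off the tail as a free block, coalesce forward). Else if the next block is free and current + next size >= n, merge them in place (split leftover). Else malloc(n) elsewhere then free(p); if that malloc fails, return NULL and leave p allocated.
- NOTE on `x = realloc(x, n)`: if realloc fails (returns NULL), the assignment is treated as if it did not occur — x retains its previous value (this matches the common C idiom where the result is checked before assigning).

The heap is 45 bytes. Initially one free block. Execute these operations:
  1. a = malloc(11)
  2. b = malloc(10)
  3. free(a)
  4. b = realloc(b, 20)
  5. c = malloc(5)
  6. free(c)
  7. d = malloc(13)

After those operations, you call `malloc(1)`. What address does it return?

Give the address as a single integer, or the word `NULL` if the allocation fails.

Op 1: a = malloc(11) -> a = 0; heap: [0-10 ALLOC][11-44 FREE]
Op 2: b = malloc(10) -> b = 11; heap: [0-10 ALLOC][11-20 ALLOC][21-44 FREE]
Op 3: free(a) -> (freed a); heap: [0-10 FREE][11-20 ALLOC][21-44 FREE]
Op 4: b = realloc(b, 20) -> b = 11; heap: [0-10 FREE][11-30 ALLOC][31-44 FREE]
Op 5: c = malloc(5) -> c = 0; heap: [0-4 ALLOC][5-10 FREE][11-30 ALLOC][31-44 FREE]
Op 6: free(c) -> (freed c); heap: [0-10 FREE][11-30 ALLOC][31-44 FREE]
Op 7: d = malloc(13) -> d = 31; heap: [0-10 FREE][11-30 ALLOC][31-43 ALLOC][44-44 FREE]
malloc(1): first-fit scan over [0-10 FREE][11-30 ALLOC][31-43 ALLOC][44-44 FREE] -> 0

Answer: 0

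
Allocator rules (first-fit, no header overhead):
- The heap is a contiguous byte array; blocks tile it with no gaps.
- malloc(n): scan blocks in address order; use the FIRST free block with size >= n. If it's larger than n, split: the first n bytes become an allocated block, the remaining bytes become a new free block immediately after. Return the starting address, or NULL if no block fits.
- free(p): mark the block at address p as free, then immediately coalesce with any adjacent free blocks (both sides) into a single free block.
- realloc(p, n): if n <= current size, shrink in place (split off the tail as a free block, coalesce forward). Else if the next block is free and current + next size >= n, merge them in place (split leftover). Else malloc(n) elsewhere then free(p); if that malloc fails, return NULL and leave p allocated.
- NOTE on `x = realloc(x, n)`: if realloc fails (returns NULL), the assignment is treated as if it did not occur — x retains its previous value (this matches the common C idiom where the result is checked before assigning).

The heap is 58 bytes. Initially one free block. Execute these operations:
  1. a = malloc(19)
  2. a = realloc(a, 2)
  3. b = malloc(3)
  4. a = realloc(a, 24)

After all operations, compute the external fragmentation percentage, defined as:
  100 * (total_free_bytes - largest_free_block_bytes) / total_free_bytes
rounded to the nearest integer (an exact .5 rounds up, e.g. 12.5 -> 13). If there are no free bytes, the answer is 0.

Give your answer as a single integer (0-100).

Op 1: a = malloc(19) -> a = 0; heap: [0-18 ALLOC][19-57 FREE]
Op 2: a = realloc(a, 2) -> a = 0; heap: [0-1 ALLOC][2-57 FREE]
Op 3: b = malloc(3) -> b = 2; heap: [0-1 ALLOC][2-4 ALLOC][5-57 FREE]
Op 4: a = realloc(a, 24) -> a = 5; heap: [0-1 FREE][2-4 ALLOC][5-28 ALLOC][29-57 FREE]
Free blocks: [2 29] total_free=31 largest=29 -> 100*(31-29)/31 = 200/31 ≈ 6.452 -> rounds to 6

Answer: 6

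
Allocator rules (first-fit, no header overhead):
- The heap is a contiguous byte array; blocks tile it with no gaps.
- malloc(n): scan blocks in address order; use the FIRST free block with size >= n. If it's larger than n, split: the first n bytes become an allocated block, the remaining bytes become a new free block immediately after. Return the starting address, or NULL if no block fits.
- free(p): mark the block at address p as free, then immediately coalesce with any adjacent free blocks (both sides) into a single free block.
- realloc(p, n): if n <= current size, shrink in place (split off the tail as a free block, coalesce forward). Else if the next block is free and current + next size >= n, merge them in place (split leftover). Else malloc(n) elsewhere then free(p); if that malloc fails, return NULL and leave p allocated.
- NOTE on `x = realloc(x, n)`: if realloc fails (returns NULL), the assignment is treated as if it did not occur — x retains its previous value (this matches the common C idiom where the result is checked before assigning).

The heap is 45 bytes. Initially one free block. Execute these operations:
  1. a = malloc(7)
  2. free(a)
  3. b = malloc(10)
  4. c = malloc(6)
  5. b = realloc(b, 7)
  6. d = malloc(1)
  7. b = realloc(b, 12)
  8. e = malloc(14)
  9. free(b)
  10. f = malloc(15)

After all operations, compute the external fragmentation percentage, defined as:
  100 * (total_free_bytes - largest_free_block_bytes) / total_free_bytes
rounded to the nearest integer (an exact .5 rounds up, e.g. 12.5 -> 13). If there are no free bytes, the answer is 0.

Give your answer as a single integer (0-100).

Answer: 50

Derivation:
Op 1: a = malloc(7) -> a = 0; heap: [0-6 ALLOC][7-44 FREE]
Op 2: free(a) -> (freed a); heap: [0-44 FREE]
Op 3: b = malloc(10) -> b = 0; heap: [0-9 ALLOC][10-44 FREE]
Op 4: c = malloc(6) -> c = 10; heap: [0-9 ALLOC][10-15 ALLOC][16-44 FREE]
Op 5: b = realloc(b, 7) -> b = 0; heap: [0-6 ALLOC][7-9 FREE][10-15 ALLOC][16-44 FREE]
Op 6: d = malloc(1) -> d = 7; heap: [0-6 ALLOC][7-7 ALLOC][8-9 FREE][10-15 ALLOC][16-44 FREE]
Op 7: b = realloc(b, 12) -> b = 16; heap: [0-6 FREE][7-7 ALLOC][8-9 FREE][10-15 ALLOC][16-27 ALLOC][28-44 FREE]
Op 8: e = malloc(14) -> e = 28; heap: [0-6 FREE][7-7 ALLOC][8-9 FREE][10-15 ALLOC][16-27 ALLOC][28-41 ALLOC][42-44 FREE]
Op 9: free(b) -> (freed b); heap: [0-6 FREE][7-7 ALLOC][8-9 FREE][10-15 ALLOC][16-27 FREE][28-41 ALLOC][42-44 FREE]
Op 10: f = malloc(15) -> f = NULL; heap: [0-6 FREE][7-7 ALLOC][8-9 FREE][10-15 ALLOC][16-27 FREE][28-41 ALLOC][42-44 FREE]
Free blocks: [7 2 12 3] total_free=24 largest=12 -> 100*(24-12)/24 = 1200/24 = 50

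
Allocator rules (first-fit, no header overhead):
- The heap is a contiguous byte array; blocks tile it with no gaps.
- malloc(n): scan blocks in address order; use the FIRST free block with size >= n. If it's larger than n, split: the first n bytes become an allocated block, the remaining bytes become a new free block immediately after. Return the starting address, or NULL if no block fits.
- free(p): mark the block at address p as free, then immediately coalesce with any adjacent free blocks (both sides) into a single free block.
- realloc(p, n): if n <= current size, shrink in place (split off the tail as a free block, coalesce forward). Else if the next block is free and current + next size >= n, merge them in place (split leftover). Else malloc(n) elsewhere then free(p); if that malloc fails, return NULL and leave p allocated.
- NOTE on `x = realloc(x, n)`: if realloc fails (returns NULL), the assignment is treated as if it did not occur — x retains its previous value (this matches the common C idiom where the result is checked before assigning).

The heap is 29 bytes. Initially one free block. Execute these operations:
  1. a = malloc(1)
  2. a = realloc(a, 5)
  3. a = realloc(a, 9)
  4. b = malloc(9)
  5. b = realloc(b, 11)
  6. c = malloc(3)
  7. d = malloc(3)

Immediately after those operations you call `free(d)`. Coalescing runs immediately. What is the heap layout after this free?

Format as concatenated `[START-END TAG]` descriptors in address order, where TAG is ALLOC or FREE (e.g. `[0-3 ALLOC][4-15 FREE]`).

Op 1: a = malloc(1) -> a = 0; heap: [0-0 ALLOC][1-28 FREE]
Op 2: a = realloc(a, 5) -> a = 0; heap: [0-4 ALLOC][5-28 FREE]
Op 3: a = realloc(a, 9) -> a = 0; heap: [0-8 ALLOC][9-28 FREE]
Op 4: b = malloc(9) -> b = 9; heap: [0-8 ALLOC][9-17 ALLOC][18-28 FREE]
Op 5: b = realloc(b, 11) -> b = 9; heap: [0-8 ALLOC][9-19 ALLOC][20-28 FREE]
Op 6: c = malloc(3) -> c = 20; heap: [0-8 ALLOC][9-19 ALLOC][20-22 ALLOC][23-28 FREE]
Op 7: d = malloc(3) -> d = 23; heap: [0-8 ALLOC][9-19 ALLOC][20-22 ALLOC][23-25 ALLOC][26-28 FREE]
free(d): d = 23 -> block [23-25 ALLOC]; mark free, coalesce with adjacent free neighbors -> [0-8 ALLOC][9-19 ALLOC][20-22 ALLOC][23-28 FREE]

Answer: [0-8 ALLOC][9-19 ALLOC][20-22 ALLOC][23-28 FREE]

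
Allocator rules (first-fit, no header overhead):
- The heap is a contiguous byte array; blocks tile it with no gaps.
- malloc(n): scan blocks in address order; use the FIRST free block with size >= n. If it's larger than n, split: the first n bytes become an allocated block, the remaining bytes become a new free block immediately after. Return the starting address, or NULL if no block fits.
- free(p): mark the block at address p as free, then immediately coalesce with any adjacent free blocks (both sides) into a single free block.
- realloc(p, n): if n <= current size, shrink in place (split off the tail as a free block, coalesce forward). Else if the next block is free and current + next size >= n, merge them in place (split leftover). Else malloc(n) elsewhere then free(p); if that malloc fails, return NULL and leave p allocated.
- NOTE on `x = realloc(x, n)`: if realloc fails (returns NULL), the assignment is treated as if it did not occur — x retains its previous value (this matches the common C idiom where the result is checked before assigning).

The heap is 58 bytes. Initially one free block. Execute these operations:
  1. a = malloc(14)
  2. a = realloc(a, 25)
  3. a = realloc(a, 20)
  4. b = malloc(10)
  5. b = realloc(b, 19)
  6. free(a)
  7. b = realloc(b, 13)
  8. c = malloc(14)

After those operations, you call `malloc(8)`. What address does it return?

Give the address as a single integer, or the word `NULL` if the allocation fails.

Op 1: a = malloc(14) -> a = 0; heap: [0-13 ALLOC][14-57 FREE]
Op 2: a = realloc(a, 25) -> a = 0; heap: [0-24 ALLOC][25-57 FREE]
Op 3: a = realloc(a, 20) -> a = 0; heap: [0-19 ALLOC][20-57 FREE]
Op 4: b = malloc(10) -> b = 20; heap: [0-19 ALLOC][20-29 ALLOC][30-57 FREE]
Op 5: b = realloc(b, 19) -> b = 20; heap: [0-19 ALLOC][20-38 ALLOC][39-57 FREE]
Op 6: free(a) -> (freed a); heap: [0-19 FREE][20-38 ALLOC][39-57 FREE]
Op 7: b = realloc(b, 13) -> b = 20; heap: [0-19 FREE][20-32 ALLOC][33-57 FREE]
Op 8: c = malloc(14) -> c = 0; heap: [0-13 ALLOC][14-19 FREE][20-32 ALLOC][33-57 FREE]
malloc(8): first-fit scan over [0-13 ALLOC][14-19 FREE][20-32 ALLOC][33-57 FREE] -> 33

Answer: 33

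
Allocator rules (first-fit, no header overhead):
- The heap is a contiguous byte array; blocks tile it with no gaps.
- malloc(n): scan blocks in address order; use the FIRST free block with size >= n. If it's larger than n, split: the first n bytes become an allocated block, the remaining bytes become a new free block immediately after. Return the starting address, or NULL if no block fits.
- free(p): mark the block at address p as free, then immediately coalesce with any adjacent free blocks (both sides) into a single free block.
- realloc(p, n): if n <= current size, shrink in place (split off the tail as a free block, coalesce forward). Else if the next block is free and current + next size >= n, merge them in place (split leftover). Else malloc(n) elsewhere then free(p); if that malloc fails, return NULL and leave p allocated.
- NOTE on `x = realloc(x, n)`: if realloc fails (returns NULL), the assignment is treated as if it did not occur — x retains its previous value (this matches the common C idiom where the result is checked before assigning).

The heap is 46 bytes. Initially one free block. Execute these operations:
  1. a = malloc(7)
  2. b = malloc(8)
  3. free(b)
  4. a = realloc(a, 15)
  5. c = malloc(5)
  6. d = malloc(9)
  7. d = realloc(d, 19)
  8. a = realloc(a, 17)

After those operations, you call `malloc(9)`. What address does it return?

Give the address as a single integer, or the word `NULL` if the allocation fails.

Op 1: a = malloc(7) -> a = 0; heap: [0-6 ALLOC][7-45 FREE]
Op 2: b = malloc(8) -> b = 7; heap: [0-6 ALLOC][7-14 ALLOC][15-45 FREE]
Op 3: free(b) -> (freed b); heap: [0-6 ALLOC][7-45 FREE]
Op 4: a = realloc(a, 15) -> a = 0; heap: [0-14 ALLOC][15-45 FREE]
Op 5: c = malloc(5) -> c = 15; heap: [0-14 ALLOC][15-19 ALLOC][20-45 FREE]
Op 6: d = malloc(9) -> d = 20; heap: [0-14 ALLOC][15-19 ALLOC][20-28 ALLOC][29-45 FREE]
Op 7: d = realloc(d, 19) -> d = 20; heap: [0-14 ALLOC][15-19 ALLOC][20-38 ALLOC][39-45 FREE]
Op 8: a = realloc(a, 17) -> NULL (a unchanged); heap: [0-14 ALLOC][15-19 ALLOC][20-38 ALLOC][39-45 FREE]
malloc(9): first-fit scan over [0-14 ALLOC][15-19 ALLOC][20-38 ALLOC][39-45 FREE] -> NULL

Answer: NULL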